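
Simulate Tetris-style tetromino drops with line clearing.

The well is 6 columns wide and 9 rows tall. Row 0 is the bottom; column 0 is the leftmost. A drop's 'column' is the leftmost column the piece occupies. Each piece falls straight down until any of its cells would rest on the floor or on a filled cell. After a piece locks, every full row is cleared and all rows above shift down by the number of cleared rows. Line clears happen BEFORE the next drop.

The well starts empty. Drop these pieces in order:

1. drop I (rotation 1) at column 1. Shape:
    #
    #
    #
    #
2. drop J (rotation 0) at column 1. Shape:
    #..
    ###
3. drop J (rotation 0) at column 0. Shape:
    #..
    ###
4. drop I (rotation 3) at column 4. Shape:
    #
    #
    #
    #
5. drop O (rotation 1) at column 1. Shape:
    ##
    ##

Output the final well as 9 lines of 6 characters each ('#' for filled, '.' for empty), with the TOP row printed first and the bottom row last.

Answer: .##...
###...
###...
.#....
.###..
.#..#.
.#..#.
.#..#.
.#..#.

Derivation:
Drop 1: I rot1 at col 1 lands with bottom-row=0; cleared 0 line(s) (total 0); column heights now [0 4 0 0 0 0], max=4
Drop 2: J rot0 at col 1 lands with bottom-row=4; cleared 0 line(s) (total 0); column heights now [0 6 5 5 0 0], max=6
Drop 3: J rot0 at col 0 lands with bottom-row=6; cleared 0 line(s) (total 0); column heights now [8 7 7 5 0 0], max=8
Drop 4: I rot3 at col 4 lands with bottom-row=0; cleared 0 line(s) (total 0); column heights now [8 7 7 5 4 0], max=8
Drop 5: O rot1 at col 1 lands with bottom-row=7; cleared 0 line(s) (total 0); column heights now [8 9 9 5 4 0], max=9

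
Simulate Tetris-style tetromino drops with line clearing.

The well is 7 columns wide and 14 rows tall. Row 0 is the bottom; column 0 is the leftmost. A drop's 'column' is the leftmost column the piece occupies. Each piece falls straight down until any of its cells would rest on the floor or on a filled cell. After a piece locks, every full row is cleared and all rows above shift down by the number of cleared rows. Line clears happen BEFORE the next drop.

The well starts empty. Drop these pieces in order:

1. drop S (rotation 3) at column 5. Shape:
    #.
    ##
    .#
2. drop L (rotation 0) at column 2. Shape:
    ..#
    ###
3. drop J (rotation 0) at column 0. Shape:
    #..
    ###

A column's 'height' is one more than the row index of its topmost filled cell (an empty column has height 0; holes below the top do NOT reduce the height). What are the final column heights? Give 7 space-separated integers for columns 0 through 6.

Answer: 3 2 2 1 2 3 2

Derivation:
Drop 1: S rot3 at col 5 lands with bottom-row=0; cleared 0 line(s) (total 0); column heights now [0 0 0 0 0 3 2], max=3
Drop 2: L rot0 at col 2 lands with bottom-row=0; cleared 0 line(s) (total 0); column heights now [0 0 1 1 2 3 2], max=3
Drop 3: J rot0 at col 0 lands with bottom-row=1; cleared 0 line(s) (total 0); column heights now [3 2 2 1 2 3 2], max=3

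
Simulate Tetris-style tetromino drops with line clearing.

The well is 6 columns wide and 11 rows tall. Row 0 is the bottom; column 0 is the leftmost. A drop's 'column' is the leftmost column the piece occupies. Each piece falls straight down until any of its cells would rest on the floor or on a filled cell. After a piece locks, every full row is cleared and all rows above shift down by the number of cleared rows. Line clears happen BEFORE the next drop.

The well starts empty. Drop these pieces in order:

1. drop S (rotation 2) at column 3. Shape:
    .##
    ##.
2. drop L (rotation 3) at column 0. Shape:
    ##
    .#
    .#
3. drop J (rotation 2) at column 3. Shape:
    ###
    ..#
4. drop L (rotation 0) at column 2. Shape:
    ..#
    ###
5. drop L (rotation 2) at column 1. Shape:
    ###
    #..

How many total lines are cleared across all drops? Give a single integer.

Drop 1: S rot2 at col 3 lands with bottom-row=0; cleared 0 line(s) (total 0); column heights now [0 0 0 1 2 2], max=2
Drop 2: L rot3 at col 0 lands with bottom-row=0; cleared 0 line(s) (total 0); column heights now [3 3 0 1 2 2], max=3
Drop 3: J rot2 at col 3 lands with bottom-row=2; cleared 0 line(s) (total 0); column heights now [3 3 0 4 4 4], max=4
Drop 4: L rot0 at col 2 lands with bottom-row=4; cleared 0 line(s) (total 0); column heights now [3 3 5 5 6 4], max=6
Drop 5: L rot2 at col 1 lands with bottom-row=4; cleared 0 line(s) (total 0); column heights now [3 6 6 6 6 4], max=6

Answer: 0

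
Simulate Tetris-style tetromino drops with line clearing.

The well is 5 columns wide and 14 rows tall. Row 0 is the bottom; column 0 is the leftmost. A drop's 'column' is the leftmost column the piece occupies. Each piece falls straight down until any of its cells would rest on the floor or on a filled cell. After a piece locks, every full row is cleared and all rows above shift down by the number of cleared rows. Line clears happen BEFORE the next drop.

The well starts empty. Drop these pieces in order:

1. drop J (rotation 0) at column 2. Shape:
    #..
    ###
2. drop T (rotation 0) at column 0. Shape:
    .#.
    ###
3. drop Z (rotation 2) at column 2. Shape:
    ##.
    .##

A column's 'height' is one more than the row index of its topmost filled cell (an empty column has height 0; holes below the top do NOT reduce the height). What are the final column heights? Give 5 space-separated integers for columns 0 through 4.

Answer: 0 3 3 3 1

Derivation:
Drop 1: J rot0 at col 2 lands with bottom-row=0; cleared 0 line(s) (total 0); column heights now [0 0 2 1 1], max=2
Drop 2: T rot0 at col 0 lands with bottom-row=2; cleared 0 line(s) (total 0); column heights now [3 4 3 1 1], max=4
Drop 3: Z rot2 at col 2 lands with bottom-row=2; cleared 1 line(s) (total 1); column heights now [0 3 3 3 1], max=3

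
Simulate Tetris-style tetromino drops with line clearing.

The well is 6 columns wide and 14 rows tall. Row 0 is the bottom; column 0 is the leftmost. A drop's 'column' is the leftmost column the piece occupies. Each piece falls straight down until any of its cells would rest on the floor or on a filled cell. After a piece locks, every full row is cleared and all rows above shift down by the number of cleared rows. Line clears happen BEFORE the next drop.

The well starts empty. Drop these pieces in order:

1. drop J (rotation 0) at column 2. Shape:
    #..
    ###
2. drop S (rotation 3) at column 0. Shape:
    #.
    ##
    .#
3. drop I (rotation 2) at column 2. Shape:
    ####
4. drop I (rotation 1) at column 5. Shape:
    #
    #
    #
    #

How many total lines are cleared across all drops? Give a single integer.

Drop 1: J rot0 at col 2 lands with bottom-row=0; cleared 0 line(s) (total 0); column heights now [0 0 2 1 1 0], max=2
Drop 2: S rot3 at col 0 lands with bottom-row=0; cleared 0 line(s) (total 0); column heights now [3 2 2 1 1 0], max=3
Drop 3: I rot2 at col 2 lands with bottom-row=2; cleared 0 line(s) (total 0); column heights now [3 2 3 3 3 3], max=3
Drop 4: I rot1 at col 5 lands with bottom-row=3; cleared 0 line(s) (total 0); column heights now [3 2 3 3 3 7], max=7

Answer: 0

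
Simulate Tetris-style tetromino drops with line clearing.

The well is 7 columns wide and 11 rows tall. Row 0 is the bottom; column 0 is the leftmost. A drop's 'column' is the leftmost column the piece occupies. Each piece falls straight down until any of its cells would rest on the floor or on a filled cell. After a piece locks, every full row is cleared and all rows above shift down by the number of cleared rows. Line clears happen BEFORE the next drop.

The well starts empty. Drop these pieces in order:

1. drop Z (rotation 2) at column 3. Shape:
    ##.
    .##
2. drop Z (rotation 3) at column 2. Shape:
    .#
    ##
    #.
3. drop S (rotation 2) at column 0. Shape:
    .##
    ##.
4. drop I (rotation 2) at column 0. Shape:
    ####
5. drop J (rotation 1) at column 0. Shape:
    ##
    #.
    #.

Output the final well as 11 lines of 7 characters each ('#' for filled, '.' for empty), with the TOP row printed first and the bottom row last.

Drop 1: Z rot2 at col 3 lands with bottom-row=0; cleared 0 line(s) (total 0); column heights now [0 0 0 2 2 1 0], max=2
Drop 2: Z rot3 at col 2 lands with bottom-row=1; cleared 0 line(s) (total 0); column heights now [0 0 3 4 2 1 0], max=4
Drop 3: S rot2 at col 0 lands with bottom-row=2; cleared 0 line(s) (total 0); column heights now [3 4 4 4 2 1 0], max=4
Drop 4: I rot2 at col 0 lands with bottom-row=4; cleared 0 line(s) (total 0); column heights now [5 5 5 5 2 1 0], max=5
Drop 5: J rot1 at col 0 lands with bottom-row=5; cleared 0 line(s) (total 0); column heights now [8 8 5 5 2 1 0], max=8

Answer: .......
.......
.......
##.....
#......
#......
####...
.###...
####...
..###..
....##.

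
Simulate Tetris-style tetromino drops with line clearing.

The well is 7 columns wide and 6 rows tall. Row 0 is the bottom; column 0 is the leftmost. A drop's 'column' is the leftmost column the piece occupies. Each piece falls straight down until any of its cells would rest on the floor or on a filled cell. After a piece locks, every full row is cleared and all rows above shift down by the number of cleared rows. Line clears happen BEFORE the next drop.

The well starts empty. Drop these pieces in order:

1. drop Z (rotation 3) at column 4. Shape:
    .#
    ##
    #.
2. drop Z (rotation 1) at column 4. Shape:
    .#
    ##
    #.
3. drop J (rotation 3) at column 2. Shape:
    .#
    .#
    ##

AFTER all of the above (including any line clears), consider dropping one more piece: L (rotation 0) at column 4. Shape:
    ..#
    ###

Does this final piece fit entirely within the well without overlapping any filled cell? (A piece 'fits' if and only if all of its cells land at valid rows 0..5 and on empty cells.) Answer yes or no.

Drop 1: Z rot3 at col 4 lands with bottom-row=0; cleared 0 line(s) (total 0); column heights now [0 0 0 0 2 3 0], max=3
Drop 2: Z rot1 at col 4 lands with bottom-row=2; cleared 0 line(s) (total 0); column heights now [0 0 0 0 4 5 0], max=5
Drop 3: J rot3 at col 2 lands with bottom-row=0; cleared 0 line(s) (total 0); column heights now [0 0 1 3 4 5 0], max=5
Test piece L rot0 at col 4 (width 3): heights before test = [0 0 1 3 4 5 0]; fits = False

Answer: no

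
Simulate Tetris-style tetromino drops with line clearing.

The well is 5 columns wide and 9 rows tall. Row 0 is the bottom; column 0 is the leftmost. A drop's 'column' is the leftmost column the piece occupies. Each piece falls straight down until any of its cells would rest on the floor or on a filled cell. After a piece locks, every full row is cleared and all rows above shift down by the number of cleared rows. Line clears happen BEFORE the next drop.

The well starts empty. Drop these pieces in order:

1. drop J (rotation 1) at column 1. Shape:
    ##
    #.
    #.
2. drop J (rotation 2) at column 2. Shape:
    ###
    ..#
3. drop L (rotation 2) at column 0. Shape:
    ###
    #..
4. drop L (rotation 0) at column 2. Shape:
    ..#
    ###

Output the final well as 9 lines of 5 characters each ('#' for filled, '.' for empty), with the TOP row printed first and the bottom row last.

Drop 1: J rot1 at col 1 lands with bottom-row=0; cleared 0 line(s) (total 0); column heights now [0 3 3 0 0], max=3
Drop 2: J rot2 at col 2 lands with bottom-row=2; cleared 0 line(s) (total 0); column heights now [0 3 4 4 4], max=4
Drop 3: L rot2 at col 0 lands with bottom-row=3; cleared 0 line(s) (total 0); column heights now [5 5 5 4 4], max=5
Drop 4: L rot0 at col 2 lands with bottom-row=5; cleared 0 line(s) (total 0); column heights now [5 5 6 6 7], max=7

Answer: .....
.....
....#
..###
###..
#.###
.##.#
.#...
.#...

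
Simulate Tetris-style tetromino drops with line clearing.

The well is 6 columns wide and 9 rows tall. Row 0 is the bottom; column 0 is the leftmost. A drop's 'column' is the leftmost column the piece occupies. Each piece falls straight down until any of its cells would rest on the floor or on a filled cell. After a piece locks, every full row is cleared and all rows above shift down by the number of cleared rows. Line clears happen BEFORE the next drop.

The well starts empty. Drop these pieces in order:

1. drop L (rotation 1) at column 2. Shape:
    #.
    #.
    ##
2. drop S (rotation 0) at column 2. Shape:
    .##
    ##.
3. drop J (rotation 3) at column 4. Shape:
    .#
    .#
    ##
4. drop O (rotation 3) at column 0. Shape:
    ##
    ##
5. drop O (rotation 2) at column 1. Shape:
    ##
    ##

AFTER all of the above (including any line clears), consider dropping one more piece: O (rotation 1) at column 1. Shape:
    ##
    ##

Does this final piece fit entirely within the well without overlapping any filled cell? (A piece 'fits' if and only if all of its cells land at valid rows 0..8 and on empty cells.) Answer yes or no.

Answer: yes

Derivation:
Drop 1: L rot1 at col 2 lands with bottom-row=0; cleared 0 line(s) (total 0); column heights now [0 0 3 1 0 0], max=3
Drop 2: S rot0 at col 2 lands with bottom-row=3; cleared 0 line(s) (total 0); column heights now [0 0 4 5 5 0], max=5
Drop 3: J rot3 at col 4 lands with bottom-row=5; cleared 0 line(s) (total 0); column heights now [0 0 4 5 6 8], max=8
Drop 4: O rot3 at col 0 lands with bottom-row=0; cleared 0 line(s) (total 0); column heights now [2 2 4 5 6 8], max=8
Drop 5: O rot2 at col 1 lands with bottom-row=4; cleared 0 line(s) (total 0); column heights now [2 6 6 5 6 8], max=8
Test piece O rot1 at col 1 (width 2): heights before test = [2 6 6 5 6 8]; fits = True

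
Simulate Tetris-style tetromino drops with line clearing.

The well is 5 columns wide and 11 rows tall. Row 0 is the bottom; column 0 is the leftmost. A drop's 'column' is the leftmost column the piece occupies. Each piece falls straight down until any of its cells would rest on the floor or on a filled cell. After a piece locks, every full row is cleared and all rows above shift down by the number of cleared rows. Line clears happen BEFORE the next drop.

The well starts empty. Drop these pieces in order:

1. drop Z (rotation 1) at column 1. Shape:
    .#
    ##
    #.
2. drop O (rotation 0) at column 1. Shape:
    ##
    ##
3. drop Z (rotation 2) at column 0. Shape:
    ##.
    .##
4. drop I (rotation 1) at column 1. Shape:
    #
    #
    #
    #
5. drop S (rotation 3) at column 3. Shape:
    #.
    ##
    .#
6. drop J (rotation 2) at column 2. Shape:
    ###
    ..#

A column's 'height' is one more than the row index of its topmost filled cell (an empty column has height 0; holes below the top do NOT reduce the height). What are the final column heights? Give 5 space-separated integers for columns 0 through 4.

Answer: 0 10 6 3 6

Derivation:
Drop 1: Z rot1 at col 1 lands with bottom-row=0; cleared 0 line(s) (total 0); column heights now [0 2 3 0 0], max=3
Drop 2: O rot0 at col 1 lands with bottom-row=3; cleared 0 line(s) (total 0); column heights now [0 5 5 0 0], max=5
Drop 3: Z rot2 at col 0 lands with bottom-row=5; cleared 0 line(s) (total 0); column heights now [7 7 6 0 0], max=7
Drop 4: I rot1 at col 1 lands with bottom-row=7; cleared 0 line(s) (total 0); column heights now [7 11 6 0 0], max=11
Drop 5: S rot3 at col 3 lands with bottom-row=0; cleared 0 line(s) (total 0); column heights now [7 11 6 3 2], max=11
Drop 6: J rot2 at col 2 lands with bottom-row=5; cleared 1 line(s) (total 1); column heights now [0 10 6 3 6], max=10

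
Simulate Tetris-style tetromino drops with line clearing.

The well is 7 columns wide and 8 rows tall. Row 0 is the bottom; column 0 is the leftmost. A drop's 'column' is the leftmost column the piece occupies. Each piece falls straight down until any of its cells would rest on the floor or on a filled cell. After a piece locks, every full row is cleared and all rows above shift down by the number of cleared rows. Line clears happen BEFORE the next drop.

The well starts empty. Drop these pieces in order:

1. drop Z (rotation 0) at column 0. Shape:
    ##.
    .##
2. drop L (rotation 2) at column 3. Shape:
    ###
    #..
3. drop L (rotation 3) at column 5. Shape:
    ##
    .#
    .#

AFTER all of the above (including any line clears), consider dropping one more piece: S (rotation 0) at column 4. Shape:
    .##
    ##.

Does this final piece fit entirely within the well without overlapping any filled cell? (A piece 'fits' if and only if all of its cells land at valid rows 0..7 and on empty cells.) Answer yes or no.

Drop 1: Z rot0 at col 0 lands with bottom-row=0; cleared 0 line(s) (total 0); column heights now [2 2 1 0 0 0 0], max=2
Drop 2: L rot2 at col 3 lands with bottom-row=0; cleared 0 line(s) (total 0); column heights now [2 2 1 2 2 2 0], max=2
Drop 3: L rot3 at col 5 lands with bottom-row=0; cleared 0 line(s) (total 0); column heights now [2 2 1 2 2 3 3], max=3
Test piece S rot0 at col 4 (width 3): heights before test = [2 2 1 2 2 3 3]; fits = True

Answer: yes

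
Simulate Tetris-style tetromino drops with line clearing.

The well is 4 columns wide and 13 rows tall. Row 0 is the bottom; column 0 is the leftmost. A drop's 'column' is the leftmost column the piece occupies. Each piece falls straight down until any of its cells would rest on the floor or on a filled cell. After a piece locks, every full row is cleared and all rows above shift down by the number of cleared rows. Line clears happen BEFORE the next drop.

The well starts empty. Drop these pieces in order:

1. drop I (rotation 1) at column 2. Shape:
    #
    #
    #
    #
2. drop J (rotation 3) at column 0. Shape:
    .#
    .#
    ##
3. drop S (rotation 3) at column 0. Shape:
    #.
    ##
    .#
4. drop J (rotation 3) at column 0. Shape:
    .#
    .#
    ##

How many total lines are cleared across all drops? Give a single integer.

Answer: 0

Derivation:
Drop 1: I rot1 at col 2 lands with bottom-row=0; cleared 0 line(s) (total 0); column heights now [0 0 4 0], max=4
Drop 2: J rot3 at col 0 lands with bottom-row=0; cleared 0 line(s) (total 0); column heights now [1 3 4 0], max=4
Drop 3: S rot3 at col 0 lands with bottom-row=3; cleared 0 line(s) (total 0); column heights now [6 5 4 0], max=6
Drop 4: J rot3 at col 0 lands with bottom-row=6; cleared 0 line(s) (total 0); column heights now [7 9 4 0], max=9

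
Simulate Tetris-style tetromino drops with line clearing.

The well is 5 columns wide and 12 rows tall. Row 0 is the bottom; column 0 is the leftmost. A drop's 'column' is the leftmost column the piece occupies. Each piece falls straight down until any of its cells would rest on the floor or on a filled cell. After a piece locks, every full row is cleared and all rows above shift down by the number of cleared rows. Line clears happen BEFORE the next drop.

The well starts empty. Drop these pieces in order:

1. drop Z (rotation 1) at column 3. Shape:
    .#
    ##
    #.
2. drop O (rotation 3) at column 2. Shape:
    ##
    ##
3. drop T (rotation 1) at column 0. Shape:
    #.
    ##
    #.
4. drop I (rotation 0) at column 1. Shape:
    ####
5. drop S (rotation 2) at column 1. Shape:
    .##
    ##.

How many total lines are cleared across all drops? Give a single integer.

Answer: 0

Derivation:
Drop 1: Z rot1 at col 3 lands with bottom-row=0; cleared 0 line(s) (total 0); column heights now [0 0 0 2 3], max=3
Drop 2: O rot3 at col 2 lands with bottom-row=2; cleared 0 line(s) (total 0); column heights now [0 0 4 4 3], max=4
Drop 3: T rot1 at col 0 lands with bottom-row=0; cleared 0 line(s) (total 0); column heights now [3 2 4 4 3], max=4
Drop 4: I rot0 at col 1 lands with bottom-row=4; cleared 0 line(s) (total 0); column heights now [3 5 5 5 5], max=5
Drop 5: S rot2 at col 1 lands with bottom-row=5; cleared 0 line(s) (total 0); column heights now [3 6 7 7 5], max=7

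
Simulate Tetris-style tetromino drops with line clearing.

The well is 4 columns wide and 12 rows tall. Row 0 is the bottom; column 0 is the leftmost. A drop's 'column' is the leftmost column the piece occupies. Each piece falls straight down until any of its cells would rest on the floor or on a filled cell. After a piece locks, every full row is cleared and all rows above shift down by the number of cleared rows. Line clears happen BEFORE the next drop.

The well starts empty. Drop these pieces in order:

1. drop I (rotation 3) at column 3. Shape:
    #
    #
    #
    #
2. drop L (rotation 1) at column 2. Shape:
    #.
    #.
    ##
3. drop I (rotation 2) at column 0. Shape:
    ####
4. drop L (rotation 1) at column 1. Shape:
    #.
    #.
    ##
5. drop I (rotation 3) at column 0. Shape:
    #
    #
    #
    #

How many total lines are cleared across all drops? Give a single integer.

Drop 1: I rot3 at col 3 lands with bottom-row=0; cleared 0 line(s) (total 0); column heights now [0 0 0 4], max=4
Drop 2: L rot1 at col 2 lands with bottom-row=4; cleared 0 line(s) (total 0); column heights now [0 0 7 5], max=7
Drop 3: I rot2 at col 0 lands with bottom-row=7; cleared 1 line(s) (total 1); column heights now [0 0 7 5], max=7
Drop 4: L rot1 at col 1 lands with bottom-row=7; cleared 0 line(s) (total 1); column heights now [0 10 8 5], max=10
Drop 5: I rot3 at col 0 lands with bottom-row=0; cleared 0 line(s) (total 1); column heights now [4 10 8 5], max=10

Answer: 1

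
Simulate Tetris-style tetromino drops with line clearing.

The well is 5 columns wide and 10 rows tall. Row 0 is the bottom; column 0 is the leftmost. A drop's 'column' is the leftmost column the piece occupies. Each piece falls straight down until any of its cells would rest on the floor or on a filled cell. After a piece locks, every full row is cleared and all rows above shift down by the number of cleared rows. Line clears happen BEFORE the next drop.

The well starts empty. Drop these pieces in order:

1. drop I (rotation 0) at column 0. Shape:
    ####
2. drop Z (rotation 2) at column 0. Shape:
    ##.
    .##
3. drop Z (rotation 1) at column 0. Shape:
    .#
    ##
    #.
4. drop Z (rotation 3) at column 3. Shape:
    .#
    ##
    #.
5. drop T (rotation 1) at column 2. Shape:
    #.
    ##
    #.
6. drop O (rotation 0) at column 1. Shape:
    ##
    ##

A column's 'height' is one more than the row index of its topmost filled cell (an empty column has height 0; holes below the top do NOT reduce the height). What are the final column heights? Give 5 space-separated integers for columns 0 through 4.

Drop 1: I rot0 at col 0 lands with bottom-row=0; cleared 0 line(s) (total 0); column heights now [1 1 1 1 0], max=1
Drop 2: Z rot2 at col 0 lands with bottom-row=1; cleared 0 line(s) (total 0); column heights now [3 3 2 1 0], max=3
Drop 3: Z rot1 at col 0 lands with bottom-row=3; cleared 0 line(s) (total 0); column heights now [5 6 2 1 0], max=6
Drop 4: Z rot3 at col 3 lands with bottom-row=1; cleared 0 line(s) (total 0); column heights now [5 6 2 3 4], max=6
Drop 5: T rot1 at col 2 lands with bottom-row=2; cleared 1 line(s) (total 1); column heights now [4 5 4 3 3], max=5
Drop 6: O rot0 at col 1 lands with bottom-row=5; cleared 0 line(s) (total 1); column heights now [4 7 7 3 3], max=7

Answer: 4 7 7 3 3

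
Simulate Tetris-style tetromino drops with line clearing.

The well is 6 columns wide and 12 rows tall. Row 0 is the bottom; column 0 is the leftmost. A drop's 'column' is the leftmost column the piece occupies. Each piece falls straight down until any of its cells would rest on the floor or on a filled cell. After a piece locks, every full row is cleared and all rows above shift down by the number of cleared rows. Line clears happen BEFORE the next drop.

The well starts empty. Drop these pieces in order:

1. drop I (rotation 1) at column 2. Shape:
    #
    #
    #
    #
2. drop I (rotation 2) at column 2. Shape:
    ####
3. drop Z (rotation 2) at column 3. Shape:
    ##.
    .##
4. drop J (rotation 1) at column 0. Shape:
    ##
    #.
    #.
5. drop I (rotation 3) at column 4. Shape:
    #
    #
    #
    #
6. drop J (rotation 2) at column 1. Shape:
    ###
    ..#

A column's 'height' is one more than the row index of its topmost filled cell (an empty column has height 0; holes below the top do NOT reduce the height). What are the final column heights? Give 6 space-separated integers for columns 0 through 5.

Answer: 3 9 9 9 11 6

Derivation:
Drop 1: I rot1 at col 2 lands with bottom-row=0; cleared 0 line(s) (total 0); column heights now [0 0 4 0 0 0], max=4
Drop 2: I rot2 at col 2 lands with bottom-row=4; cleared 0 line(s) (total 0); column heights now [0 0 5 5 5 5], max=5
Drop 3: Z rot2 at col 3 lands with bottom-row=5; cleared 0 line(s) (total 0); column heights now [0 0 5 7 7 6], max=7
Drop 4: J rot1 at col 0 lands with bottom-row=0; cleared 0 line(s) (total 0); column heights now [3 3 5 7 7 6], max=7
Drop 5: I rot3 at col 4 lands with bottom-row=7; cleared 0 line(s) (total 0); column heights now [3 3 5 7 11 6], max=11
Drop 6: J rot2 at col 1 lands with bottom-row=7; cleared 0 line(s) (total 0); column heights now [3 9 9 9 11 6], max=11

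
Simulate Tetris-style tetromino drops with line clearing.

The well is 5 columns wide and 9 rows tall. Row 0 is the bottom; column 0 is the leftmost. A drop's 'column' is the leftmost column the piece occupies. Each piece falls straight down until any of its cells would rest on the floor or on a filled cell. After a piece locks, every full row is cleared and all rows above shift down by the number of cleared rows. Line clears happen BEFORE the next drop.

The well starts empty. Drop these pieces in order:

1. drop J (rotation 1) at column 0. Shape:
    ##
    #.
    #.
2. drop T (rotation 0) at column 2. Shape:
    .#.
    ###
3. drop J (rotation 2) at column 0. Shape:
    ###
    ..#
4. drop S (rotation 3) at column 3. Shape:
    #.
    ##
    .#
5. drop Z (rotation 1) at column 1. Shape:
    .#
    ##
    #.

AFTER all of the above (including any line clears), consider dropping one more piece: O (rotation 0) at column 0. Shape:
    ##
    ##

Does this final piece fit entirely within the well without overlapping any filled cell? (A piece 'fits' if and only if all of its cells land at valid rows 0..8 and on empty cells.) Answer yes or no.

Drop 1: J rot1 at col 0 lands with bottom-row=0; cleared 0 line(s) (total 0); column heights now [3 3 0 0 0], max=3
Drop 2: T rot0 at col 2 lands with bottom-row=0; cleared 0 line(s) (total 0); column heights now [3 3 1 2 1], max=3
Drop 3: J rot2 at col 0 lands with bottom-row=2; cleared 0 line(s) (total 0); column heights now [4 4 4 2 1], max=4
Drop 4: S rot3 at col 3 lands with bottom-row=1; cleared 1 line(s) (total 1); column heights now [3 3 3 3 2], max=3
Drop 5: Z rot1 at col 1 lands with bottom-row=3; cleared 0 line(s) (total 1); column heights now [3 5 6 3 2], max=6
Test piece O rot0 at col 0 (width 2): heights before test = [3 5 6 3 2]; fits = True

Answer: yes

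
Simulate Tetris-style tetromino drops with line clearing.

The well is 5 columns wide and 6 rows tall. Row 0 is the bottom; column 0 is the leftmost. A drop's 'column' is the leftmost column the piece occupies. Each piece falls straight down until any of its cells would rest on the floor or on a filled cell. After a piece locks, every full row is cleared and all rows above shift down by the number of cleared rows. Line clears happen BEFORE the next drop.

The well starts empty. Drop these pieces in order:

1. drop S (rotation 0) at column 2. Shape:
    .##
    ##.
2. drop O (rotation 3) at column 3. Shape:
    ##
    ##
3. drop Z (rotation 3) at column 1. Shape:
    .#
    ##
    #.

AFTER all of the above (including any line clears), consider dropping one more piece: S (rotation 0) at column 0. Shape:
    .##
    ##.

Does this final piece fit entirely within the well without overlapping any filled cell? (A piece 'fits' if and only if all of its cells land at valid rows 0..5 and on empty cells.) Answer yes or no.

Answer: yes

Derivation:
Drop 1: S rot0 at col 2 lands with bottom-row=0; cleared 0 line(s) (total 0); column heights now [0 0 1 2 2], max=2
Drop 2: O rot3 at col 3 lands with bottom-row=2; cleared 0 line(s) (total 0); column heights now [0 0 1 4 4], max=4
Drop 3: Z rot3 at col 1 lands with bottom-row=0; cleared 0 line(s) (total 0); column heights now [0 2 3 4 4], max=4
Test piece S rot0 at col 0 (width 3): heights before test = [0 2 3 4 4]; fits = True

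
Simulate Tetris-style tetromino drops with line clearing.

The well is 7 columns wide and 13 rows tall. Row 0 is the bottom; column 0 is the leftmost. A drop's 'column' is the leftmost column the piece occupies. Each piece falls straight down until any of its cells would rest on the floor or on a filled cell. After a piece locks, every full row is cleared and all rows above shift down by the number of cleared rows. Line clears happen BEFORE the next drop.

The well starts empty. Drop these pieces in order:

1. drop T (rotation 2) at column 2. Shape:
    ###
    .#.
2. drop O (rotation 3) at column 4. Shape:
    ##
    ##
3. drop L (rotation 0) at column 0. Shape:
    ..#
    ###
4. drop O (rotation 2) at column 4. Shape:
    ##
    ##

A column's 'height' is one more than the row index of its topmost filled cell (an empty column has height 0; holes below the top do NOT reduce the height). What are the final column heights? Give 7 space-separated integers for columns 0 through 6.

Answer: 3 3 4 2 6 6 0

Derivation:
Drop 1: T rot2 at col 2 lands with bottom-row=0; cleared 0 line(s) (total 0); column heights now [0 0 2 2 2 0 0], max=2
Drop 2: O rot3 at col 4 lands with bottom-row=2; cleared 0 line(s) (total 0); column heights now [0 0 2 2 4 4 0], max=4
Drop 3: L rot0 at col 0 lands with bottom-row=2; cleared 0 line(s) (total 0); column heights now [3 3 4 2 4 4 0], max=4
Drop 4: O rot2 at col 4 lands with bottom-row=4; cleared 0 line(s) (total 0); column heights now [3 3 4 2 6 6 0], max=6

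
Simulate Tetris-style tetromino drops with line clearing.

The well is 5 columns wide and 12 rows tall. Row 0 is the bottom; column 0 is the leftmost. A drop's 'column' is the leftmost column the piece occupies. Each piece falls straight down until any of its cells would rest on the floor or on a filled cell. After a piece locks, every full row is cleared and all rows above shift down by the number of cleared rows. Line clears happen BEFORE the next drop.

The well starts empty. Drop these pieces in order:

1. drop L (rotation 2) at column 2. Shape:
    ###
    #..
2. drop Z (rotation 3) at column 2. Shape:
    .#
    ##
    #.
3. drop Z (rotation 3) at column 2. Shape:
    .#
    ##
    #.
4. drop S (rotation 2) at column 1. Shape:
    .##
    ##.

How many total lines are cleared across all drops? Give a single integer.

Drop 1: L rot2 at col 2 lands with bottom-row=0; cleared 0 line(s) (total 0); column heights now [0 0 2 2 2], max=2
Drop 2: Z rot3 at col 2 lands with bottom-row=2; cleared 0 line(s) (total 0); column heights now [0 0 4 5 2], max=5
Drop 3: Z rot3 at col 2 lands with bottom-row=4; cleared 0 line(s) (total 0); column heights now [0 0 6 7 2], max=7
Drop 4: S rot2 at col 1 lands with bottom-row=6; cleared 0 line(s) (total 0); column heights now [0 7 8 8 2], max=8

Answer: 0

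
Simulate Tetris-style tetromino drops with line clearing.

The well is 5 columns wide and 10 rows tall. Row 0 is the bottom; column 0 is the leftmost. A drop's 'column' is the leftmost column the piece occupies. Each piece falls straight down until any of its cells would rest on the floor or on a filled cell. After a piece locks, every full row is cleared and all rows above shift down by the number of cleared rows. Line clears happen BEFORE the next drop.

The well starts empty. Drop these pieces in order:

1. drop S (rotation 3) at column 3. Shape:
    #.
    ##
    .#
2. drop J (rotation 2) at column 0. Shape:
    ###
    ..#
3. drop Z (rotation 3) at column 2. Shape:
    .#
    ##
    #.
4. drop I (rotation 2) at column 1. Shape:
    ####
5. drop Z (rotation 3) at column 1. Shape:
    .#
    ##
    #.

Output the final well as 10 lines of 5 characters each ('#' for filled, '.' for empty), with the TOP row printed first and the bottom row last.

Answer: .....
.....
..#..
.##..
.#...
.####
...#.
..##.
..##.
..#.#

Derivation:
Drop 1: S rot3 at col 3 lands with bottom-row=0; cleared 0 line(s) (total 0); column heights now [0 0 0 3 2], max=3
Drop 2: J rot2 at col 0 lands with bottom-row=0; cleared 1 line(s) (total 1); column heights now [0 0 1 2 1], max=2
Drop 3: Z rot3 at col 2 lands with bottom-row=1; cleared 0 line(s) (total 1); column heights now [0 0 3 4 1], max=4
Drop 4: I rot2 at col 1 lands with bottom-row=4; cleared 0 line(s) (total 1); column heights now [0 5 5 5 5], max=5
Drop 5: Z rot3 at col 1 lands with bottom-row=5; cleared 0 line(s) (total 1); column heights now [0 7 8 5 5], max=8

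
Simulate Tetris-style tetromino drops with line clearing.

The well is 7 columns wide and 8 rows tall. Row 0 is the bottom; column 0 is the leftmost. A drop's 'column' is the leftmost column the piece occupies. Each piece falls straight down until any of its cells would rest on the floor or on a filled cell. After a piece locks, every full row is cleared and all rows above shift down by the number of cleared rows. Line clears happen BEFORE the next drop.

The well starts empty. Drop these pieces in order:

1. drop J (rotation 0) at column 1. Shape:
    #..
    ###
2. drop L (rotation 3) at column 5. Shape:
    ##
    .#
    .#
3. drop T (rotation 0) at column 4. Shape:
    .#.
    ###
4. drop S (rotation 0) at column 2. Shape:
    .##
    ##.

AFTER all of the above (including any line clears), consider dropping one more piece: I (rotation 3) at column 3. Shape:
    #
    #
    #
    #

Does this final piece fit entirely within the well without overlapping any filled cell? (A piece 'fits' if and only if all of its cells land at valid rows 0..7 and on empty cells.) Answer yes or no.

Answer: no

Derivation:
Drop 1: J rot0 at col 1 lands with bottom-row=0; cleared 0 line(s) (total 0); column heights now [0 2 1 1 0 0 0], max=2
Drop 2: L rot3 at col 5 lands with bottom-row=0; cleared 0 line(s) (total 0); column heights now [0 2 1 1 0 3 3], max=3
Drop 3: T rot0 at col 4 lands with bottom-row=3; cleared 0 line(s) (total 0); column heights now [0 2 1 1 4 5 4], max=5
Drop 4: S rot0 at col 2 lands with bottom-row=3; cleared 0 line(s) (total 0); column heights now [0 2 4 5 5 5 4], max=5
Test piece I rot3 at col 3 (width 1): heights before test = [0 2 4 5 5 5 4]; fits = False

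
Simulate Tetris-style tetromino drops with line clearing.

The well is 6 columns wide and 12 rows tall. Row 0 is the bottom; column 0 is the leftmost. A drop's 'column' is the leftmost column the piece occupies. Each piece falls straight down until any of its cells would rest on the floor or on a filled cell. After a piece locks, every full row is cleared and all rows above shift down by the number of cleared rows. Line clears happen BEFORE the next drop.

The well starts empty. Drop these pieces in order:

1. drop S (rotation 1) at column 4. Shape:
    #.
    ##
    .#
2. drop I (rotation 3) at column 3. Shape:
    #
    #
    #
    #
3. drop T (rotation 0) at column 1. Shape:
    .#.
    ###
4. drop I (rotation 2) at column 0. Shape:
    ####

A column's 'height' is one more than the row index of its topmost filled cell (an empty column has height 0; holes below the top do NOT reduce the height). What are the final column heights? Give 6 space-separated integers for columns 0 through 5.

Drop 1: S rot1 at col 4 lands with bottom-row=0; cleared 0 line(s) (total 0); column heights now [0 0 0 0 3 2], max=3
Drop 2: I rot3 at col 3 lands with bottom-row=0; cleared 0 line(s) (total 0); column heights now [0 0 0 4 3 2], max=4
Drop 3: T rot0 at col 1 lands with bottom-row=4; cleared 0 line(s) (total 0); column heights now [0 5 6 5 3 2], max=6
Drop 4: I rot2 at col 0 lands with bottom-row=6; cleared 0 line(s) (total 0); column heights now [7 7 7 7 3 2], max=7

Answer: 7 7 7 7 3 2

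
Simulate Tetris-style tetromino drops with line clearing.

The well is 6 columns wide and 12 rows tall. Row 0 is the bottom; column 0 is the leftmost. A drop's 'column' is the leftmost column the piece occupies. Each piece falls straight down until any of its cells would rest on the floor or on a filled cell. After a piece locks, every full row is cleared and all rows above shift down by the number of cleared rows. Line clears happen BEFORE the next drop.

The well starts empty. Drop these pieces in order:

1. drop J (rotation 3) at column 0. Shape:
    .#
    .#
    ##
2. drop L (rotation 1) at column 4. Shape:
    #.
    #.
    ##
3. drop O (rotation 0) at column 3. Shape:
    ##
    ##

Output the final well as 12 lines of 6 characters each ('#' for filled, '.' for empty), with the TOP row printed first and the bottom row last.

Drop 1: J rot3 at col 0 lands with bottom-row=0; cleared 0 line(s) (total 0); column heights now [1 3 0 0 0 0], max=3
Drop 2: L rot1 at col 4 lands with bottom-row=0; cleared 0 line(s) (total 0); column heights now [1 3 0 0 3 1], max=3
Drop 3: O rot0 at col 3 lands with bottom-row=3; cleared 0 line(s) (total 0); column heights now [1 3 0 5 5 1], max=5

Answer: ......
......
......
......
......
......
......
...##.
...##.
.#..#.
.#..#.
##..##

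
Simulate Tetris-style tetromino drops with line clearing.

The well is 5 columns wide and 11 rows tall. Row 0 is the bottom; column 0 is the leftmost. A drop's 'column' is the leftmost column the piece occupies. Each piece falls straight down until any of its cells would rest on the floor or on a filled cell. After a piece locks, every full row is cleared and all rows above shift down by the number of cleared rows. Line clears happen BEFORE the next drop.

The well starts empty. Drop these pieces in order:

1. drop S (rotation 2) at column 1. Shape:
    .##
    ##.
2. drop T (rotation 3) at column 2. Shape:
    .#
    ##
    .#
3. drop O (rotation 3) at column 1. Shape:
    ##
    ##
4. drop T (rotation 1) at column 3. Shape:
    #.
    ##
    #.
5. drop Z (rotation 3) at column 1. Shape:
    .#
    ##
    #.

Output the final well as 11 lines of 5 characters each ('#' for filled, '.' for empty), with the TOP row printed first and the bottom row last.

Drop 1: S rot2 at col 1 lands with bottom-row=0; cleared 0 line(s) (total 0); column heights now [0 1 2 2 0], max=2
Drop 2: T rot3 at col 2 lands with bottom-row=2; cleared 0 line(s) (total 0); column heights now [0 1 4 5 0], max=5
Drop 3: O rot3 at col 1 lands with bottom-row=4; cleared 0 line(s) (total 0); column heights now [0 6 6 5 0], max=6
Drop 4: T rot1 at col 3 lands with bottom-row=5; cleared 0 line(s) (total 0); column heights now [0 6 6 8 7], max=8
Drop 5: Z rot3 at col 1 lands with bottom-row=6; cleared 0 line(s) (total 0); column heights now [0 8 9 8 7], max=9

Answer: .....
.....
..#..
.###.
.#.##
.###.
.###.
..##.
...#.
..##.
.##..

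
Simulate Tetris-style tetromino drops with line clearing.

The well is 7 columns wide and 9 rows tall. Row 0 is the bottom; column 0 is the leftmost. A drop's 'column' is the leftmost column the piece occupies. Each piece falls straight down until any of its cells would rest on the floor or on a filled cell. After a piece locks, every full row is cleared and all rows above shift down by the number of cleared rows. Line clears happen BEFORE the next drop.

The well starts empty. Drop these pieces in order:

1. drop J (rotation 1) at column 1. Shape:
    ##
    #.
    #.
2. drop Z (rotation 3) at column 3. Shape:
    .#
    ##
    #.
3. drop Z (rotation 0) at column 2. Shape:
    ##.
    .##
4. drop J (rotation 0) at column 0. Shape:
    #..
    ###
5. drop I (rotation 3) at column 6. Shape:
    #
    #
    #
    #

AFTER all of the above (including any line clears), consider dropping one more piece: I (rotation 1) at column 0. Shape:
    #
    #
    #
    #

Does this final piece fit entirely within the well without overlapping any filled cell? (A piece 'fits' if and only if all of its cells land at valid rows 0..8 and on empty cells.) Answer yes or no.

Answer: no

Derivation:
Drop 1: J rot1 at col 1 lands with bottom-row=0; cleared 0 line(s) (total 0); column heights now [0 3 3 0 0 0 0], max=3
Drop 2: Z rot3 at col 3 lands with bottom-row=0; cleared 0 line(s) (total 0); column heights now [0 3 3 2 3 0 0], max=3
Drop 3: Z rot0 at col 2 lands with bottom-row=3; cleared 0 line(s) (total 0); column heights now [0 3 5 5 4 0 0], max=5
Drop 4: J rot0 at col 0 lands with bottom-row=5; cleared 0 line(s) (total 0); column heights now [7 6 6 5 4 0 0], max=7
Drop 5: I rot3 at col 6 lands with bottom-row=0; cleared 0 line(s) (total 0); column heights now [7 6 6 5 4 0 4], max=7
Test piece I rot1 at col 0 (width 1): heights before test = [7 6 6 5 4 0 4]; fits = False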